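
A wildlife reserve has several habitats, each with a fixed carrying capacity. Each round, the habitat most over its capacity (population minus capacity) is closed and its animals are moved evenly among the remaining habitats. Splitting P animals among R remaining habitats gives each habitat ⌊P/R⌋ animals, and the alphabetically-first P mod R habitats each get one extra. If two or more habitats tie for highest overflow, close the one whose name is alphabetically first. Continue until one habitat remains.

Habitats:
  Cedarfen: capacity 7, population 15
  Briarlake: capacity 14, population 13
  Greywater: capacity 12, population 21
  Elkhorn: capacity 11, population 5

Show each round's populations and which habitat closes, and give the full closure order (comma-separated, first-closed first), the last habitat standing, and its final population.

Closure order: Greywater, Cedarfen, Briarlake
Last habitat: Elkhorn with 54 animals

Round 1: Briarlake=13 Cedarfen=15 Elkhorn=5 Greywater=21 → close Greywater (overflow 9)
  21÷3 = 7 each, +1 to first 0
Round 2: Briarlake=20 Cedarfen=22 Elkhorn=12 → close Cedarfen (overflow 15)
  22÷2 = 11 each, +1 to first 0
Round 3: Briarlake=31 Elkhorn=23 → close Briarlake (overflow 17)
  31÷1 = 31 each, +1 to first 0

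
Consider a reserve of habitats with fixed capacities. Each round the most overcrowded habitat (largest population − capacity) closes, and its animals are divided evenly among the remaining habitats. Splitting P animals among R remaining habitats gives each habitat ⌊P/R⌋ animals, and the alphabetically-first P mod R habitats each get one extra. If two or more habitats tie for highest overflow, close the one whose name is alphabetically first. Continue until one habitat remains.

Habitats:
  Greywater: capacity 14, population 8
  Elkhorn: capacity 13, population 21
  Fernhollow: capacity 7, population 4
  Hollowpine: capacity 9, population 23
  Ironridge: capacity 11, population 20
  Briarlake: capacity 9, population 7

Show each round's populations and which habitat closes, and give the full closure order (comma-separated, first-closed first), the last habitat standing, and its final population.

Closure order: Hollowpine, Elkhorn, Ironridge, Briarlake, Fernhollow
Last habitat: Greywater with 83 animals

Round 1: Briarlake=7 Elkhorn=21 Fernhollow=4 Greywater=8 Hollowpine=23 Ironridge=20 → close Hollowpine (overflow 14)
  23÷5 = 4 each, +1 to first 3
Round 2: Briarlake=12 Elkhorn=26 Fernhollow=9 Greywater=12 Ironridge=24 → close Elkhorn (overflow 13)
  26÷4 = 6 each, +1 to first 2
Round 3: Briarlake=19 Fernhollow=16 Greywater=18 Ironridge=30 → close Ironridge (overflow 19)
  30÷3 = 10 each, +1 to first 0
Round 4: Briarlake=29 Fernhollow=26 Greywater=28 → close Briarlake (overflow 20)
  29÷2 = 14 each, +1 to first 1
Round 5: Fernhollow=41 Greywater=42 → close Fernhollow (overflow 34)
  41÷1 = 41 each, +1 to first 0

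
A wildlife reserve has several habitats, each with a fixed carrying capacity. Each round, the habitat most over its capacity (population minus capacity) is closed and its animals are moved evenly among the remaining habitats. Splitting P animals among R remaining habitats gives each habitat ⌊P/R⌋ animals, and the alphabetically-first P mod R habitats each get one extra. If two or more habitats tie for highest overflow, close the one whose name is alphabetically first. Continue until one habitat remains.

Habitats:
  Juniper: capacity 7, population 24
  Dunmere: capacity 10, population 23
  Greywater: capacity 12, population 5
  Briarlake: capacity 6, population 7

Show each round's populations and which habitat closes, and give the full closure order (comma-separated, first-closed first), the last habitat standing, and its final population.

Closure order: Juniper, Dunmere, Briarlake
Last habitat: Greywater with 59 animals

Round 1: Briarlake=7 Dunmere=23 Greywater=5 Juniper=24 → close Juniper (overflow 17)
  24÷3 = 8 each, +1 to first 0
Round 2: Briarlake=15 Dunmere=31 Greywater=13 → close Dunmere (overflow 21)
  31÷2 = 15 each, +1 to first 1
Round 3: Briarlake=31 Greywater=28 → close Briarlake (overflow 25)
  31÷1 = 31 each, +1 to first 0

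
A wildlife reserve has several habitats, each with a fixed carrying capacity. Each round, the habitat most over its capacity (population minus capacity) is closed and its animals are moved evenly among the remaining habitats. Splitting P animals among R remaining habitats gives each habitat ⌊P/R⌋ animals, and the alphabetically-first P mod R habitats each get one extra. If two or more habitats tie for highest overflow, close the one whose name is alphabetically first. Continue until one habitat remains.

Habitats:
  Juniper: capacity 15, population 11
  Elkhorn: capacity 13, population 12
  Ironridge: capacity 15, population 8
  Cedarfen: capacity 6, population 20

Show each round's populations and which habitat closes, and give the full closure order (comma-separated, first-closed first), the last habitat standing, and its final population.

Closure order: Cedarfen, Elkhorn, Juniper
Last habitat: Ironridge with 51 animals

Round 1: Cedarfen=20 Elkhorn=12 Ironridge=8 Juniper=11 → close Cedarfen (overflow 14)
  20÷3 = 6 each, +1 to first 2
Round 2: Elkhorn=19 Ironridge=15 Juniper=17 → close Elkhorn (overflow 6)
  19÷2 = 9 each, +1 to first 1
Round 3: Ironridge=25 Juniper=26 → close Juniper (overflow 11)
  26÷1 = 26 each, +1 to first 0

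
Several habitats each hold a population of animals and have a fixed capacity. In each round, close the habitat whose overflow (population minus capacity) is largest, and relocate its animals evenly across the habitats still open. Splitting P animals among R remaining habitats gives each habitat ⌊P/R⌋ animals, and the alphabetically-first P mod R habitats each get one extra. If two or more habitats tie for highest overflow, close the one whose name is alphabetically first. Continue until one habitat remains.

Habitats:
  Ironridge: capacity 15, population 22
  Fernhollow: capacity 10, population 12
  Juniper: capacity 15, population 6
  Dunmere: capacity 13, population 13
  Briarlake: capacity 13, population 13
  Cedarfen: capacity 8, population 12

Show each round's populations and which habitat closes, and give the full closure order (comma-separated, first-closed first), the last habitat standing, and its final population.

Round 1: Briarlake=13 Cedarfen=12 Dunmere=13 Fernhollow=12 Ironridge=22 Juniper=6 → close Ironridge (overflow 7)
  22÷5 = 4 each, +1 to first 2
Round 2: Briarlake=18 Cedarfen=17 Dunmere=17 Fernhollow=16 Juniper=10 → close Cedarfen (overflow 9)
  17÷4 = 4 each, +1 to first 1
Round 3: Briarlake=23 Dunmere=21 Fernhollow=20 Juniper=14 → close Briarlake (overflow 10)
  23÷3 = 7 each, +1 to first 2
Round 4: Dunmere=29 Fernhollow=28 Juniper=21 → close Fernhollow (overflow 18)
  28÷2 = 14 each, +1 to first 0
Round 5: Dunmere=43 Juniper=35 → close Dunmere (overflow 30)
  43÷1 = 43 each, +1 to first 0

Closure order: Ironridge, Cedarfen, Briarlake, Fernhollow, Dunmere
Last habitat: Juniper with 78 animals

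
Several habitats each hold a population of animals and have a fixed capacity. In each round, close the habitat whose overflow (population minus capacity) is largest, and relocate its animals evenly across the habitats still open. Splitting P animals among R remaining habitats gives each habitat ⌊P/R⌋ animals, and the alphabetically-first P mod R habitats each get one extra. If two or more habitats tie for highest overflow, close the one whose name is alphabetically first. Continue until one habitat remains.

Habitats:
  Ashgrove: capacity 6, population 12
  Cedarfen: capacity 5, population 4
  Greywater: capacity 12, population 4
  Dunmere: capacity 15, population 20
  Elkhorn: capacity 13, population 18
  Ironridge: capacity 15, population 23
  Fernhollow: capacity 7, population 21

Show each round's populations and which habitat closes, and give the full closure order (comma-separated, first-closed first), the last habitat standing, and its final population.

Closure order: Fernhollow, Ironridge, Ashgrove, Dunmere, Elkhorn, Cedarfen
Last habitat: Greywater with 102 animals

Round 1: Ashgrove=12 Cedarfen=4 Dunmere=20 Elkhorn=18 Fernhollow=21 Greywater=4 Ironridge=23 → close Fernhollow (overflow 14)
  21÷6 = 3 each, +1 to first 3
Round 2: Ashgrove=16 Cedarfen=8 Dunmere=24 Elkhorn=21 Greywater=7 Ironridge=26 → close Ironridge (overflow 11)
  26÷5 = 5 each, +1 to first 1
Round 3: Ashgrove=22 Cedarfen=13 Dunmere=29 Elkhorn=26 Greywater=12 → close Ashgrove (overflow 16)
  22÷4 = 5 each, +1 to first 2
Round 4: Cedarfen=19 Dunmere=35 Elkhorn=31 Greywater=17 → close Dunmere (overflow 20)
  35÷3 = 11 each, +1 to first 2
Round 5: Cedarfen=31 Elkhorn=43 Greywater=28 → close Elkhorn (overflow 30)
  43÷2 = 21 each, +1 to first 1
Round 6: Cedarfen=53 Greywater=49 → close Cedarfen (overflow 48)
  53÷1 = 53 each, +1 to first 0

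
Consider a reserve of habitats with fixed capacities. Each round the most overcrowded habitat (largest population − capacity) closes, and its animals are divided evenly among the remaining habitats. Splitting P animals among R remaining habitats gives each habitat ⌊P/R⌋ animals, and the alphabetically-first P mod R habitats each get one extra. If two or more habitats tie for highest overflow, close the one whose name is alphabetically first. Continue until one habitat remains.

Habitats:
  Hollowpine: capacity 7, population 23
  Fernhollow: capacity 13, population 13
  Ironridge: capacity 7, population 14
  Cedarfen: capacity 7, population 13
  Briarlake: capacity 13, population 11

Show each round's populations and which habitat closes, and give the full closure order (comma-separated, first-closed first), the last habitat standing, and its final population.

Closure order: Hollowpine, Cedarfen, Ironridge, Briarlake
Last habitat: Fernhollow with 74 animals

Round 1: Briarlake=11 Cedarfen=13 Fernhollow=13 Hollowpine=23 Ironridge=14 → close Hollowpine (overflow 16)
  23÷4 = 5 each, +1 to first 3
Round 2: Briarlake=17 Cedarfen=19 Fernhollow=19 Ironridge=19 → close Cedarfen (overflow 12)
  19÷3 = 6 each, +1 to first 1
Round 3: Briarlake=24 Fernhollow=25 Ironridge=25 → close Ironridge (overflow 18)
  25÷2 = 12 each, +1 to first 1
Round 4: Briarlake=37 Fernhollow=37 → close Briarlake (overflow 24)
  37÷1 = 37 each, +1 to first 0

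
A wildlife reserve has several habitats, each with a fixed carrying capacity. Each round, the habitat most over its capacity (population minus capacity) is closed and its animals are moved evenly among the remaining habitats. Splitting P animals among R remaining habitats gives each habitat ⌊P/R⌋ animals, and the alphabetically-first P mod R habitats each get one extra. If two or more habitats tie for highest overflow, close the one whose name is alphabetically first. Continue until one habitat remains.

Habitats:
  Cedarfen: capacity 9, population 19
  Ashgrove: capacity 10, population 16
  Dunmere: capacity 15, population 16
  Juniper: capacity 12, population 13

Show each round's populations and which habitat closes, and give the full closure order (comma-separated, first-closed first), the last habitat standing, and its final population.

Round 1: Ashgrove=16 Cedarfen=19 Dunmere=16 Juniper=13 → close Cedarfen (overflow 10)
  19÷3 = 6 each, +1 to first 1
Round 2: Ashgrove=23 Dunmere=22 Juniper=19 → close Ashgrove (overflow 13)
  23÷2 = 11 each, +1 to first 1
Round 3: Dunmere=34 Juniper=30 → close Dunmere (overflow 19)
  34÷1 = 34 each, +1 to first 0

Closure order: Cedarfen, Ashgrove, Dunmere
Last habitat: Juniper with 64 animals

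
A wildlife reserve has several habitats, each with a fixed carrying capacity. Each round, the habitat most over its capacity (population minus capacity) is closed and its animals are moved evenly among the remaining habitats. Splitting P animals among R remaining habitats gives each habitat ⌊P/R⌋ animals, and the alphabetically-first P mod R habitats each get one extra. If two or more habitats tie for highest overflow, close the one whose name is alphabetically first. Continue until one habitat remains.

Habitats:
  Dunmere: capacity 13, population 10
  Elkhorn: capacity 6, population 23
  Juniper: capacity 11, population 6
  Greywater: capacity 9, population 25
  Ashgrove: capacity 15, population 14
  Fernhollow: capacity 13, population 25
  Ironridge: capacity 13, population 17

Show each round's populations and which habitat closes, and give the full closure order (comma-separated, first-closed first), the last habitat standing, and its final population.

Closure order: Elkhorn, Greywater, Fernhollow, Ironridge, Ashgrove, Dunmere
Last habitat: Juniper with 120 animals

Round 1: Ashgrove=14 Dunmere=10 Elkhorn=23 Fernhollow=25 Greywater=25 Ironridge=17 Juniper=6 → close Elkhorn (overflow 17)
  23÷6 = 3 each, +1 to first 5
Round 2: Ashgrove=18 Dunmere=14 Fernhollow=29 Greywater=29 Ironridge=21 Juniper=9 → close Greywater (overflow 20)
  29÷5 = 5 each, +1 to first 4
Round 3: Ashgrove=24 Dunmere=20 Fernhollow=35 Ironridge=27 Juniper=14 → close Fernhollow (overflow 22)
  35÷4 = 8 each, +1 to first 3
Round 4: Ashgrove=33 Dunmere=29 Ironridge=36 Juniper=22 → close Ironridge (overflow 23)
  36÷3 = 12 each, +1 to first 0
Round 5: Ashgrove=45 Dunmere=41 Juniper=34 → close Ashgrove (overflow 30)
  45÷2 = 22 each, +1 to first 1
Round 6: Dunmere=64 Juniper=56 → close Dunmere (overflow 51)
  64÷1 = 64 each, +1 to first 0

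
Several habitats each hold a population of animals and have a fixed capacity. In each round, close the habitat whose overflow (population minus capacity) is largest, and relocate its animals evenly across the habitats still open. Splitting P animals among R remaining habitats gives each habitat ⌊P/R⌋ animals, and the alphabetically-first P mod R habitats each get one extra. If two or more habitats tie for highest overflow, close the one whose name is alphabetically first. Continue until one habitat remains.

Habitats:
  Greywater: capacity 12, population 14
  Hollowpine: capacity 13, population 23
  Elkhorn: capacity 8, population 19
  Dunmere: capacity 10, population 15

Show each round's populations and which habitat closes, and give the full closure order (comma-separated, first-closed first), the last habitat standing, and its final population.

Closure order: Elkhorn, Hollowpine, Dunmere
Last habitat: Greywater with 71 animals

Round 1: Dunmere=15 Elkhorn=19 Greywater=14 Hollowpine=23 → close Elkhorn (overflow 11)
  19÷3 = 6 each, +1 to first 1
Round 2: Dunmere=22 Greywater=20 Hollowpine=29 → close Hollowpine (overflow 16)
  29÷2 = 14 each, +1 to first 1
Round 3: Dunmere=37 Greywater=34 → close Dunmere (overflow 27)
  37÷1 = 37 each, +1 to first 0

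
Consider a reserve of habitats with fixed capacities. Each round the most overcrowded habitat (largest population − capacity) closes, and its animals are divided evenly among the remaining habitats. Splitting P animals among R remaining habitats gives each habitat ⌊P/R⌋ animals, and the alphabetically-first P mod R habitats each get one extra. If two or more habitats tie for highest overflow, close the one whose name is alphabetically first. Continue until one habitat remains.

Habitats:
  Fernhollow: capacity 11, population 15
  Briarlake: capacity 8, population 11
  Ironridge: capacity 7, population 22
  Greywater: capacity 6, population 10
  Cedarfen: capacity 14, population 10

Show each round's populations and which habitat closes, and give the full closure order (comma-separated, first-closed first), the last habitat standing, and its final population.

Closure order: Ironridge, Briarlake, Fernhollow, Greywater
Last habitat: Cedarfen with 68 animals

Round 1: Briarlake=11 Cedarfen=10 Fernhollow=15 Greywater=10 Ironridge=22 → close Ironridge (overflow 15)
  22÷4 = 5 each, +1 to first 2
Round 2: Briarlake=17 Cedarfen=16 Fernhollow=20 Greywater=15 → close Briarlake (overflow 9)
  17÷3 = 5 each, +1 to first 2
Round 3: Cedarfen=22 Fernhollow=26 Greywater=20 → close Fernhollow (overflow 15)
  26÷2 = 13 each, +1 to first 0
Round 4: Cedarfen=35 Greywater=33 → close Greywater (overflow 27)
  33÷1 = 33 each, +1 to first 0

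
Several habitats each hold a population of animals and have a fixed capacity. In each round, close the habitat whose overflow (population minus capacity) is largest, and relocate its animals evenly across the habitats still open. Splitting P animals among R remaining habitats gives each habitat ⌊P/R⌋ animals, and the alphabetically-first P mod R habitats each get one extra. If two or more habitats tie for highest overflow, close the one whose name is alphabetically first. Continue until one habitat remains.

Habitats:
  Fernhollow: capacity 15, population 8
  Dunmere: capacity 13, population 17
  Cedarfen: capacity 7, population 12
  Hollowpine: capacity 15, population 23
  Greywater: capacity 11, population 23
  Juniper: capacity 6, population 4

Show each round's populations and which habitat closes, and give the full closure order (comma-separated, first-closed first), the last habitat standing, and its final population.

Closure order: Greywater, Hollowpine, Cedarfen, Dunmere, Juniper
Last habitat: Fernhollow with 87 animals

Round 1: Cedarfen=12 Dunmere=17 Fernhollow=8 Greywater=23 Hollowpine=23 Juniper=4 → close Greywater (overflow 12)
  23÷5 = 4 each, +1 to first 3
Round 2: Cedarfen=17 Dunmere=22 Fernhollow=13 Hollowpine=27 Juniper=8 → close Hollowpine (overflow 12)
  27÷4 = 6 each, +1 to first 3
Round 3: Cedarfen=24 Dunmere=29 Fernhollow=20 Juniper=14 → close Cedarfen (overflow 17)
  24÷3 = 8 each, +1 to first 0
Round 4: Dunmere=37 Fernhollow=28 Juniper=22 → close Dunmere (overflow 24)
  37÷2 = 18 each, +1 to first 1
Round 5: Fernhollow=47 Juniper=40 → close Juniper (overflow 34)
  40÷1 = 40 each, +1 to first 0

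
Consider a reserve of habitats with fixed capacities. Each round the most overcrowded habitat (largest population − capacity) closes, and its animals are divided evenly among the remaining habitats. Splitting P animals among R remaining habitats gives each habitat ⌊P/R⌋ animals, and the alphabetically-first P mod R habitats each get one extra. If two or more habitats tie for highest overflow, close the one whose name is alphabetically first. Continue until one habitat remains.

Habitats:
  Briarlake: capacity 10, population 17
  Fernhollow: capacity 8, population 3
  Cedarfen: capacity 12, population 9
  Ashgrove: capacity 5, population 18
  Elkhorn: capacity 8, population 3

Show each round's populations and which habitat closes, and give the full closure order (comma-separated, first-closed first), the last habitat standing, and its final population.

Closure order: Ashgrove, Briarlake, Cedarfen, Elkhorn
Last habitat: Fernhollow with 50 animals

Round 1: Ashgrove=18 Briarlake=17 Cedarfen=9 Elkhorn=3 Fernhollow=3 → close Ashgrove (overflow 13)
  18÷4 = 4 each, +1 to first 2
Round 2: Briarlake=22 Cedarfen=14 Elkhorn=7 Fernhollow=7 → close Briarlake (overflow 12)
  22÷3 = 7 each, +1 to first 1
Round 3: Cedarfen=22 Elkhorn=14 Fernhollow=14 → close Cedarfen (overflow 10)
  22÷2 = 11 each, +1 to first 0
Round 4: Elkhorn=25 Fernhollow=25 → close Elkhorn (overflow 17)
  25÷1 = 25 each, +1 to first 0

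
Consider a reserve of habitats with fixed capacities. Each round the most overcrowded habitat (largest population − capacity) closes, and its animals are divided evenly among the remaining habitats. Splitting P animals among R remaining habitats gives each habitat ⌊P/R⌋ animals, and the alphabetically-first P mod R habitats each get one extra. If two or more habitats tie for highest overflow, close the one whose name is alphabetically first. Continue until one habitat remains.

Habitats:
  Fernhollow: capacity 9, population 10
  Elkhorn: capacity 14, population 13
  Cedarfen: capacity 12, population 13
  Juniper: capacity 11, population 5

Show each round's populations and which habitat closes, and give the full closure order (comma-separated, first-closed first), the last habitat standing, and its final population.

Closure order: Cedarfen, Fernhollow, Elkhorn
Last habitat: Juniper with 41 animals

Round 1: Cedarfen=13 Elkhorn=13 Fernhollow=10 Juniper=5 → close Cedarfen (overflow 1)
  13÷3 = 4 each, +1 to first 1
Round 2: Elkhorn=18 Fernhollow=14 Juniper=9 → close Fernhollow (overflow 5)
  14÷2 = 7 each, +1 to first 0
Round 3: Elkhorn=25 Juniper=16 → close Elkhorn (overflow 11)
  25÷1 = 25 each, +1 to first 0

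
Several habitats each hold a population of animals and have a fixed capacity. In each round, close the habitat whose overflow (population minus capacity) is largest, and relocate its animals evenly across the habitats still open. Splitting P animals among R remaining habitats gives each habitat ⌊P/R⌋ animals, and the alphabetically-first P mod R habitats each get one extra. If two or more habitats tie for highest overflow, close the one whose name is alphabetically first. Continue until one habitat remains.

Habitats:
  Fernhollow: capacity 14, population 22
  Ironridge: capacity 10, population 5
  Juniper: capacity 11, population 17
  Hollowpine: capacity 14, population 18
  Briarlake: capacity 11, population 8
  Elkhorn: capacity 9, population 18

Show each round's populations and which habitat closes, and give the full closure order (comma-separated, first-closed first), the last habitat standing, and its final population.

Round 1: Briarlake=8 Elkhorn=18 Fernhollow=22 Hollowpine=18 Ironridge=5 Juniper=17 → close Elkhorn (overflow 9)
  18÷5 = 3 each, +1 to first 3
Round 2: Briarlake=12 Fernhollow=26 Hollowpine=22 Ironridge=8 Juniper=20 → close Fernhollow (overflow 12)
  26÷4 = 6 each, +1 to first 2
Round 3: Briarlake=19 Hollowpine=29 Ironridge=14 Juniper=26 → close Hollowpine (overflow 15)
  29÷3 = 9 each, +1 to first 2
Round 4: Briarlake=29 Ironridge=24 Juniper=35 → close Juniper (overflow 24)
  35÷2 = 17 each, +1 to first 1
Round 5: Briarlake=47 Ironridge=41 → close Briarlake (overflow 36)
  47÷1 = 47 each, +1 to first 0

Closure order: Elkhorn, Fernhollow, Hollowpine, Juniper, Briarlake
Last habitat: Ironridge with 88 animals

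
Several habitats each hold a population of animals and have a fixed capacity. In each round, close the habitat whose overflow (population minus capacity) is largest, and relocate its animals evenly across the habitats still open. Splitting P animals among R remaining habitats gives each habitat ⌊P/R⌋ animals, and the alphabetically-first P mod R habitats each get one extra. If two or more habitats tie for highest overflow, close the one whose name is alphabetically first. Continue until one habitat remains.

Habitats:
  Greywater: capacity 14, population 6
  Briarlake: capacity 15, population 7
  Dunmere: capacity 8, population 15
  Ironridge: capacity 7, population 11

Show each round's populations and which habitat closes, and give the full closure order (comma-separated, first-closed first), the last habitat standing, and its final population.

Round 1: Briarlake=7 Dunmere=15 Greywater=6 Ironridge=11 → close Dunmere (overflow 7)
  15÷3 = 5 each, +1 to first 0
Round 2: Briarlake=12 Greywater=11 Ironridge=16 → close Ironridge (overflow 9)
  16÷2 = 8 each, +1 to first 0
Round 3: Briarlake=20 Greywater=19 → close Briarlake (overflow 5)
  20÷1 = 20 each, +1 to first 0

Closure order: Dunmere, Ironridge, Briarlake
Last habitat: Greywater with 39 animals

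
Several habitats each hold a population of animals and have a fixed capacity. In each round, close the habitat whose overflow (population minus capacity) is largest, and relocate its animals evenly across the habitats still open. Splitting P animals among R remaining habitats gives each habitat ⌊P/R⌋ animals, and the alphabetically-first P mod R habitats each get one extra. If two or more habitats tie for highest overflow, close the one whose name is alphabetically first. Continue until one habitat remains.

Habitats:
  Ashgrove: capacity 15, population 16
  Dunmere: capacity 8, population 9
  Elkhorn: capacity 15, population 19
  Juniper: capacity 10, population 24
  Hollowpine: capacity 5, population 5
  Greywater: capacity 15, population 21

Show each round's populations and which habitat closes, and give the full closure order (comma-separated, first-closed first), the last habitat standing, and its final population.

Closure order: Juniper, Greywater, Elkhorn, Ashgrove, Dunmere
Last habitat: Hollowpine with 94 animals

Round 1: Ashgrove=16 Dunmere=9 Elkhorn=19 Greywater=21 Hollowpine=5 Juniper=24 → close Juniper (overflow 14)
  24÷5 = 4 each, +1 to first 4
Round 2: Ashgrove=21 Dunmere=14 Elkhorn=24 Greywater=26 Hollowpine=9 → close Greywater (overflow 11)
  26÷4 = 6 each, +1 to first 2
Round 3: Ashgrove=28 Dunmere=21 Elkhorn=30 Hollowpine=15 → close Elkhorn (overflow 15)
  30÷3 = 10 each, +1 to first 0
Round 4: Ashgrove=38 Dunmere=31 Hollowpine=25 → close Ashgrove (overflow 23)
  38÷2 = 19 each, +1 to first 0
Round 5: Dunmere=50 Hollowpine=44 → close Dunmere (overflow 42)
  50÷1 = 50 each, +1 to first 0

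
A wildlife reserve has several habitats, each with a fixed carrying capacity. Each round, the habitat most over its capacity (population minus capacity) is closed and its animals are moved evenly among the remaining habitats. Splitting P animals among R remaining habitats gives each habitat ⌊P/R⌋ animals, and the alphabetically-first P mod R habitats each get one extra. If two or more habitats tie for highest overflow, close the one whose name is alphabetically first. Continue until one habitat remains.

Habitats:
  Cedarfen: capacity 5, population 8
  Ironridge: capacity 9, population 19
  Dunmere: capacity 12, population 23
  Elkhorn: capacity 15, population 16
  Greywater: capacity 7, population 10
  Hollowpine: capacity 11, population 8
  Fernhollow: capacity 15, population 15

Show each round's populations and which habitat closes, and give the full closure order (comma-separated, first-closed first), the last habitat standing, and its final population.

Closure order: Dunmere, Ironridge, Cedarfen, Elkhorn, Greywater, Fernhollow
Last habitat: Hollowpine with 99 animals

Round 1: Cedarfen=8 Dunmere=23 Elkhorn=16 Fernhollow=15 Greywater=10 Hollowpine=8 Ironridge=19 → close Dunmere (overflow 11)
  23÷6 = 3 each, +1 to first 5
Round 2: Cedarfen=12 Elkhorn=20 Fernhollow=19 Greywater=14 Hollowpine=12 Ironridge=22 → close Ironridge (overflow 13)
  22÷5 = 4 each, +1 to first 2
Round 3: Cedarfen=17 Elkhorn=25 Fernhollow=23 Greywater=18 Hollowpine=16 → close Cedarfen (overflow 12)
  17÷4 = 4 each, +1 to first 1
Round 4: Elkhorn=30 Fernhollow=27 Greywater=22 Hollowpine=20 → close Elkhorn (overflow 15)
  30÷3 = 10 each, +1 to first 0
Round 5: Fernhollow=37 Greywater=32 Hollowpine=30 → close Greywater (overflow 25)
  32÷2 = 16 each, +1 to first 0
Round 6: Fernhollow=53 Hollowpine=46 → close Fernhollow (overflow 38)
  53÷1 = 53 each, +1 to first 0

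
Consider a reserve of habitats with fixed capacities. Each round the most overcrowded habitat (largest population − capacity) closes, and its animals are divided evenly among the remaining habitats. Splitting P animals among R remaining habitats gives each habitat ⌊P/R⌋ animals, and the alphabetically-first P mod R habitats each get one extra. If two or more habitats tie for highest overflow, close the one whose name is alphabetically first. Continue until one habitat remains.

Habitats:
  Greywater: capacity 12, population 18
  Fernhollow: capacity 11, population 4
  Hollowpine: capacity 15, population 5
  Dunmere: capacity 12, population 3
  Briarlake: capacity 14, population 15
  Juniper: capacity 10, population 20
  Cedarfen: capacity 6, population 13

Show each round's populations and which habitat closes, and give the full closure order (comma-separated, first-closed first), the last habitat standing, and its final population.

Round 1: Briarlake=15 Cedarfen=13 Dunmere=3 Fernhollow=4 Greywater=18 Hollowpine=5 Juniper=20 → close Juniper (overflow 10)
  20÷6 = 3 each, +1 to first 2
Round 2: Briarlake=19 Cedarfen=17 Dunmere=6 Fernhollow=7 Greywater=21 Hollowpine=8 → close Cedarfen (overflow 11)
  17÷5 = 3 each, +1 to first 2
Round 3: Briarlake=23 Dunmere=10 Fernhollow=10 Greywater=24 Hollowpine=11 → close Greywater (overflow 12)
  24÷4 = 6 each, +1 to first 0
Round 4: Briarlake=29 Dunmere=16 Fernhollow=16 Hollowpine=17 → close Briarlake (overflow 15)
  29÷3 = 9 each, +1 to first 2
Round 5: Dunmere=26 Fernhollow=26 Hollowpine=26 → close Fernhollow (overflow 15)
  26÷2 = 13 each, +1 to first 0
Round 6: Dunmere=39 Hollowpine=39 → close Dunmere (overflow 27)
  39÷1 = 39 each, +1 to first 0

Closure order: Juniper, Cedarfen, Greywater, Briarlake, Fernhollow, Dunmere
Last habitat: Hollowpine with 78 animals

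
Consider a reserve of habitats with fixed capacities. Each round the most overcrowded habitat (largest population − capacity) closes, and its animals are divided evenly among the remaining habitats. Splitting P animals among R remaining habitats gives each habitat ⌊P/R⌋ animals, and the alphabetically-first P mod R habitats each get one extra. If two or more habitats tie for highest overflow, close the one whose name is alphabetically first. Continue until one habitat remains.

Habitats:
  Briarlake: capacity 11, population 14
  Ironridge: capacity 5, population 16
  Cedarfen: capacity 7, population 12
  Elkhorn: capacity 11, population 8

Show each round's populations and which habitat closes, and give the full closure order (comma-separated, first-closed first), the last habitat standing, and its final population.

Round 1: Briarlake=14 Cedarfen=12 Elkhorn=8 Ironridge=16 → close Ironridge (overflow 11)
  16÷3 = 5 each, +1 to first 1
Round 2: Briarlake=20 Cedarfen=17 Elkhorn=13 → close Cedarfen (overflow 10)
  17÷2 = 8 each, +1 to first 1
Round 3: Briarlake=29 Elkhorn=21 → close Briarlake (overflow 18)
  29÷1 = 29 each, +1 to first 0

Closure order: Ironridge, Cedarfen, Briarlake
Last habitat: Elkhorn with 50 animals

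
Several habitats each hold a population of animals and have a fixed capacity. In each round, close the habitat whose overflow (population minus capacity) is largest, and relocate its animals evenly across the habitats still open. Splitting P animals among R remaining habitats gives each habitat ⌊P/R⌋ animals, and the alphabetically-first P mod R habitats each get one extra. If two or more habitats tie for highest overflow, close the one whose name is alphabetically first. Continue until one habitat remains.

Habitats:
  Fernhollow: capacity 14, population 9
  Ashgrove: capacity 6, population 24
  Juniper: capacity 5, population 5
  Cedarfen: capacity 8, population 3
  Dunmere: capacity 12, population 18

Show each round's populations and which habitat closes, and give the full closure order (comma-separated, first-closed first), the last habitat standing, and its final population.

Round 1: Ashgrove=24 Cedarfen=3 Dunmere=18 Fernhollow=9 Juniper=5 → close Ashgrove (overflow 18)
  24÷4 = 6 each, +1 to first 0
Round 2: Cedarfen=9 Dunmere=24 Fernhollow=15 Juniper=11 → close Dunmere (overflow 12)
  24÷3 = 8 each, +1 to first 0
Round 3: Cedarfen=17 Fernhollow=23 Juniper=19 → close Juniper (overflow 14)
  19÷2 = 9 each, +1 to first 1
Round 4: Cedarfen=27 Fernhollow=32 → close Cedarfen (overflow 19)
  27÷1 = 27 each, +1 to first 0

Closure order: Ashgrove, Dunmere, Juniper, Cedarfen
Last habitat: Fernhollow with 59 animals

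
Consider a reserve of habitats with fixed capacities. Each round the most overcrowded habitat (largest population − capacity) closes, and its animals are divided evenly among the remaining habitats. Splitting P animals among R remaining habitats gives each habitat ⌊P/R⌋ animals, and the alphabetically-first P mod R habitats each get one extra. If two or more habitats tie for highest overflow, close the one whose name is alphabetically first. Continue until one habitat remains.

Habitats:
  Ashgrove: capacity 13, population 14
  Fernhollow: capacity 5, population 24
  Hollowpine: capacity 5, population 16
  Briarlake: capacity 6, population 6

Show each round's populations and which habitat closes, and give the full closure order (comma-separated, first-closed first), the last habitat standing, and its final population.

Closure order: Fernhollow, Hollowpine, Ashgrove
Last habitat: Briarlake with 60 animals

Round 1: Ashgrove=14 Briarlake=6 Fernhollow=24 Hollowpine=16 → close Fernhollow (overflow 19)
  24÷3 = 8 each, +1 to first 0
Round 2: Ashgrove=22 Briarlake=14 Hollowpine=24 → close Hollowpine (overflow 19)
  24÷2 = 12 each, +1 to first 0
Round 3: Ashgrove=34 Briarlake=26 → close Ashgrove (overflow 21)
  34÷1 = 34 each, +1 to first 0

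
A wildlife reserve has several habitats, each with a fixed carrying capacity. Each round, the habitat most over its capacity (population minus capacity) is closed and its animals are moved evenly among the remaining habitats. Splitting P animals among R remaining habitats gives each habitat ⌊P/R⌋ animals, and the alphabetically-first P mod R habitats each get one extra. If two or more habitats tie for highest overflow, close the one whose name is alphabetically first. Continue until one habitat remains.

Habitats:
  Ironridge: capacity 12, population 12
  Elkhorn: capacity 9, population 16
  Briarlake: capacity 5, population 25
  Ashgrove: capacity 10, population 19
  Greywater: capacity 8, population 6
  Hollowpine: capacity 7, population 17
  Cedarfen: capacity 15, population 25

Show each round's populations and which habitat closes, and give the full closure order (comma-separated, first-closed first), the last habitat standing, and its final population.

Round 1: Ashgrove=19 Briarlake=25 Cedarfen=25 Elkhorn=16 Greywater=6 Hollowpine=17 Ironridge=12 → close Briarlake (overflow 20)
  25÷6 = 4 each, +1 to first 1
Round 2: Ashgrove=24 Cedarfen=29 Elkhorn=20 Greywater=10 Hollowpine=21 Ironridge=16 → close Ashgrove (overflow 14)
  24÷5 = 4 each, +1 to first 4
Round 3: Cedarfen=34 Elkhorn=25 Greywater=15 Hollowpine=26 Ironridge=20 → close Cedarfen (overflow 19)
  34÷4 = 8 each, +1 to first 2
Round 4: Elkhorn=34 Greywater=24 Hollowpine=34 Ironridge=28 → close Hollowpine (overflow 27)
  34÷3 = 11 each, +1 to first 1
Round 5: Elkhorn=46 Greywater=35 Ironridge=39 → close Elkhorn (overflow 37)
  46÷2 = 23 each, +1 to first 0
Round 6: Greywater=58 Ironridge=62 → close Greywater (overflow 50)
  58÷1 = 58 each, +1 to first 0

Closure order: Briarlake, Ashgrove, Cedarfen, Hollowpine, Elkhorn, Greywater
Last habitat: Ironridge with 120 animals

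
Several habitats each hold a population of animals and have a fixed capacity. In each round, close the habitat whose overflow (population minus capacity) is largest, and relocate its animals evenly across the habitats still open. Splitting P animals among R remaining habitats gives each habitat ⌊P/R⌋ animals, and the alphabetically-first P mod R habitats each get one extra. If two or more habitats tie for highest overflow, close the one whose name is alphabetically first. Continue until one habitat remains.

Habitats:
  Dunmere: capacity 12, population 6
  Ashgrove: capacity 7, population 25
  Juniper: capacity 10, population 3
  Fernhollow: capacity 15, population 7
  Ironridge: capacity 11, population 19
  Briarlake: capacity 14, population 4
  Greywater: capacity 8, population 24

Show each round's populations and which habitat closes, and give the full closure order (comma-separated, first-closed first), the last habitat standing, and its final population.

Round 1: Ashgrove=25 Briarlake=4 Dunmere=6 Fernhollow=7 Greywater=24 Ironridge=19 Juniper=3 → close Ashgrove (overflow 18)
  25÷6 = 4 each, +1 to first 1
Round 2: Briarlake=9 Dunmere=10 Fernhollow=11 Greywater=28 Ironridge=23 Juniper=7 → close Greywater (overflow 20)
  28÷5 = 5 each, +1 to first 3
Round 3: Briarlake=15 Dunmere=16 Fernhollow=17 Ironridge=28 Juniper=12 → close Ironridge (overflow 17)
  28÷4 = 7 each, +1 to first 0
Round 4: Briarlake=22 Dunmere=23 Fernhollow=24 Juniper=19 → close Dunmere (overflow 11)
  23÷3 = 7 each, +1 to first 2
Round 5: Briarlake=30 Fernhollow=32 Juniper=26 → close Fernhollow (overflow 17)
  32÷2 = 16 each, +1 to first 0
Round 6: Briarlake=46 Juniper=42 → close Briarlake (overflow 32)
  46÷1 = 46 each, +1 to first 0

Closure order: Ashgrove, Greywater, Ironridge, Dunmere, Fernhollow, Briarlake
Last habitat: Juniper with 88 animals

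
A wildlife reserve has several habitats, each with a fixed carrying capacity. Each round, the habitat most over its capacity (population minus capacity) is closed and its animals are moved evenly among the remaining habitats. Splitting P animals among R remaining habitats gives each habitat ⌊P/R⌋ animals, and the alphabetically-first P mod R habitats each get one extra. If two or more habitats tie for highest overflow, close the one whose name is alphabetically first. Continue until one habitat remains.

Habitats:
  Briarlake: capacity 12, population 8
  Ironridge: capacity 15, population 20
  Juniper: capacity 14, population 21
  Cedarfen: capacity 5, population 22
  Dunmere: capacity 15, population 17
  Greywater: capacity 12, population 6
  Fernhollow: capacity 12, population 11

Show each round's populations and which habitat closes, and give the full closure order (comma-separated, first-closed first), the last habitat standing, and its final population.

Closure order: Cedarfen, Juniper, Ironridge, Dunmere, Fernhollow, Briarlake
Last habitat: Greywater with 105 animals

Round 1: Briarlake=8 Cedarfen=22 Dunmere=17 Fernhollow=11 Greywater=6 Ironridge=20 Juniper=21 → close Cedarfen (overflow 17)
  22÷6 = 3 each, +1 to first 4
Round 2: Briarlake=12 Dunmere=21 Fernhollow=15 Greywater=10 Ironridge=23 Juniper=24 → close Juniper (overflow 10)
  24÷5 = 4 each, +1 to first 4
Round 3: Briarlake=17 Dunmere=26 Fernhollow=20 Greywater=15 Ironridge=27 → close Ironridge (overflow 12)
  27÷4 = 6 each, +1 to first 3
Round 4: Briarlake=24 Dunmere=33 Fernhollow=27 Greywater=21 → close Dunmere (overflow 18)
  33÷3 = 11 each, +1 to first 0
Round 5: Briarlake=35 Fernhollow=38 Greywater=32 → close Fernhollow (overflow 26)
  38÷2 = 19 each, +1 to first 0
Round 6: Briarlake=54 Greywater=51 → close Briarlake (overflow 42)
  54÷1 = 54 each, +1 to first 0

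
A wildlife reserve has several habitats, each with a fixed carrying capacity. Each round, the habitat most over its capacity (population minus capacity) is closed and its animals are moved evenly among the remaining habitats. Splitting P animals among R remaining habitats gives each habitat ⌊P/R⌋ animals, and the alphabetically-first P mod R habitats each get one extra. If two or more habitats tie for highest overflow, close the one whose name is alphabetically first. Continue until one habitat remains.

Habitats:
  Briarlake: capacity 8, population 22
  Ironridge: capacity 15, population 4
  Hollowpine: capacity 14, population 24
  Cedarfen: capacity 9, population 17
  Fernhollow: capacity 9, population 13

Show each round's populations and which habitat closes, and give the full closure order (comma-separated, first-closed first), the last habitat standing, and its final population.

Closure order: Briarlake, Hollowpine, Cedarfen, Fernhollow
Last habitat: Ironridge with 80 animals

Round 1: Briarlake=22 Cedarfen=17 Fernhollow=13 Hollowpine=24 Ironridge=4 → close Briarlake (overflow 14)
  22÷4 = 5 each, +1 to first 2
Round 2: Cedarfen=23 Fernhollow=19 Hollowpine=29 Ironridge=9 → close Hollowpine (overflow 15)
  29÷3 = 9 each, +1 to first 2
Round 3: Cedarfen=33 Fernhollow=29 Ironridge=18 → close Cedarfen (overflow 24)
  33÷2 = 16 each, +1 to first 1
Round 4: Fernhollow=46 Ironridge=34 → close Fernhollow (overflow 37)
  46÷1 = 46 each, +1 to first 0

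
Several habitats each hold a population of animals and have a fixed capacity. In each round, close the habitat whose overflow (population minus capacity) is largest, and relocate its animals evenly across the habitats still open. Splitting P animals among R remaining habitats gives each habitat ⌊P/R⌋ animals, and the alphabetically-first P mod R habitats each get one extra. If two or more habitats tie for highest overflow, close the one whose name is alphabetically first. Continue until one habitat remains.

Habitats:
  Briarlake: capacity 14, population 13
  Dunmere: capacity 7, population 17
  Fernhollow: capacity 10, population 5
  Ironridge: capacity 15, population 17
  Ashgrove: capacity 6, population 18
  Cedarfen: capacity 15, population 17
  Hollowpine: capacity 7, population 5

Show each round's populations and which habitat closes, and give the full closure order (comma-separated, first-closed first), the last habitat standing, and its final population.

Round 1: Ashgrove=18 Briarlake=13 Cedarfen=17 Dunmere=17 Fernhollow=5 Hollowpine=5 Ironridge=17 → close Ashgrove (overflow 12)
  18÷6 = 3 each, +1 to first 0
Round 2: Briarlake=16 Cedarfen=20 Dunmere=20 Fernhollow=8 Hollowpine=8 Ironridge=20 → close Dunmere (overflow 13)
  20÷5 = 4 each, +1 to first 0
Round 3: Briarlake=20 Cedarfen=24 Fernhollow=12 Hollowpine=12 Ironridge=24 → close Cedarfen (overflow 9)
  24÷4 = 6 each, +1 to first 0
Round 4: Briarlake=26 Fernhollow=18 Hollowpine=18 Ironridge=30 → close Ironridge (overflow 15)
  30÷3 = 10 each, +1 to first 0
Round 5: Briarlake=36 Fernhollow=28 Hollowpine=28 → close Briarlake (overflow 22)
  36÷2 = 18 each, +1 to first 0
Round 6: Fernhollow=46 Hollowpine=46 → close Hollowpine (overflow 39)
  46÷1 = 46 each, +1 to first 0

Closure order: Ashgrove, Dunmere, Cedarfen, Ironridge, Briarlake, Hollowpine
Last habitat: Fernhollow with 92 animals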